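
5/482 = 5/482=0.01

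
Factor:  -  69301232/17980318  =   - 34650616/8990159 = - 2^3*7^1*11^1 * 13^1*383^(  -  1)*4327^1 * 23473^(-1 )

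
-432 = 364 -796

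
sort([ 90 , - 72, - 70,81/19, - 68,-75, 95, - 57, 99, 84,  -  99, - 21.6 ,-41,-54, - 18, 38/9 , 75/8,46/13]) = [ - 99, - 75, - 72, - 70, - 68, - 57, - 54, - 41,-21.6, - 18, 46/13, 38/9,81/19, 75/8,84,90, 95, 99] 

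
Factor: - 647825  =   -5^2*25913^1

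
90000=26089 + 63911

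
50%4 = 2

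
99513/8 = 99513/8 = 12439.12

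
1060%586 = 474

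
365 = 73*5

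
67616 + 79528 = 147144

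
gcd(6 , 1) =1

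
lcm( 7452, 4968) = 14904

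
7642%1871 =158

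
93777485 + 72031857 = 165809342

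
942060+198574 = 1140634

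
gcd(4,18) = 2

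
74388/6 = 12398 = 12398.00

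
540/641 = 540/641= 0.84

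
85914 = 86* 999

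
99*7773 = 769527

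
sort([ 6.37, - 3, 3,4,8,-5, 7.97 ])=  [ - 5, - 3,3, 4,  6.37 , 7.97,8] 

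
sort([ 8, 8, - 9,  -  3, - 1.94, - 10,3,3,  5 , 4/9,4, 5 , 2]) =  [ - 10, - 9, - 3,-1.94,4/9 , 2,3 , 3,4,5 , 5,8,8 ] 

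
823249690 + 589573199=1412822889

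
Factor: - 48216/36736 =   -  21/16=-  2^(-4)*3^1*7^1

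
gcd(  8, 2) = 2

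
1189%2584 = 1189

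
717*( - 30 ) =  - 21510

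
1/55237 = 1/55237 = 0.00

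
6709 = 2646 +4063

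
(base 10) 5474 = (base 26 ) 82E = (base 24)9C2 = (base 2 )1010101100010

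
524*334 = 175016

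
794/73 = 10+64/73 = 10.88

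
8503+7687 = 16190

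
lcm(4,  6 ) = 12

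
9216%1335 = 1206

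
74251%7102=3231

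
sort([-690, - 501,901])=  [ - 690,-501,  901] 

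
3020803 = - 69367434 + 72388237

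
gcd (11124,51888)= 12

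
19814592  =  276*71792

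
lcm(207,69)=207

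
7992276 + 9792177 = 17784453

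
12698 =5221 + 7477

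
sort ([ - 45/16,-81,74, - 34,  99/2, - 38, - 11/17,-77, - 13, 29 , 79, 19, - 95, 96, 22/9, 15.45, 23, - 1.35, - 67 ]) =[ - 95, - 81,  -  77 , - 67, - 38, - 34,- 13, - 45/16 , - 1.35, - 11/17, 22/9,15.45,19, 23, 29, 99/2, 74,79, 96]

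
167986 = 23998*7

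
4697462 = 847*5546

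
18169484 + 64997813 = 83167297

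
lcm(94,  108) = 5076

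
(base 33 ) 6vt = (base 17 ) 1944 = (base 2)1110110100010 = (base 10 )7586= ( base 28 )9IQ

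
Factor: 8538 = 2^1*3^1*1423^1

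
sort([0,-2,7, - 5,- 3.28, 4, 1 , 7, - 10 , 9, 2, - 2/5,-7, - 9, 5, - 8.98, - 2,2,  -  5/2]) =[-10,-9, -8.98, - 7 ,-5, - 3.28, - 5/2 ,  -  2, - 2, - 2/5,0,  1, 2,2, 4, 5, 7, 7,9] 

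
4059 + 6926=10985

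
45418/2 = 22709 = 22709.00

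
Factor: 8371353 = 3^1*2790451^1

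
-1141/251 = - 1141/251=- 4.55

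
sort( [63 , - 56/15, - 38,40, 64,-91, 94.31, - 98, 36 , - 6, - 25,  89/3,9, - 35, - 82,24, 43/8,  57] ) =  [-98 , - 91, - 82, - 38,-35, - 25,-6,-56/15,43/8,9, 24,89/3,  36,40, 57,63,64,94.31]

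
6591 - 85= 6506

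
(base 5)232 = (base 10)67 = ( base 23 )2L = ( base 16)43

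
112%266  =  112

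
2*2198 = 4396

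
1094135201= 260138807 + 833996394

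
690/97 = 690/97= 7.11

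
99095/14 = 99095/14  =  7078.21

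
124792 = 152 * 821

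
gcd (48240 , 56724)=12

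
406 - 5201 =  - 4795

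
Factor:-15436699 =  - 43^1*358993^1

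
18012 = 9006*2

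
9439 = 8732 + 707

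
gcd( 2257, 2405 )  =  37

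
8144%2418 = 890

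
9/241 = 9/241 = 0.04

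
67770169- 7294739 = 60475430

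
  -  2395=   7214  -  9609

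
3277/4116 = 3277/4116=0.80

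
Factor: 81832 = 2^3*53^1*193^1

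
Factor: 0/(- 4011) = 0^1 = 0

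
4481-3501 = 980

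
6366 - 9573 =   -  3207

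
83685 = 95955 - 12270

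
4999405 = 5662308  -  662903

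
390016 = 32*12188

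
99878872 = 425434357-325555485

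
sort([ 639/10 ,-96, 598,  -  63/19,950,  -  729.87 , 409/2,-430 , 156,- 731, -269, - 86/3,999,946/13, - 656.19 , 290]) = [ - 731, - 729.87, - 656.19, - 430, - 269, - 96,-86/3 ,-63/19,639/10, 946/13, 156,409/2, 290,598,950 , 999]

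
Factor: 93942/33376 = 2^( - 4) * 3^2* 7^(-1)*17^1 * 149^( - 1 ) * 307^1 = 46971/16688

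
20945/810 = 4189/162  =  25.86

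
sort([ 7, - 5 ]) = [-5, 7 ]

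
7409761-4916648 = 2493113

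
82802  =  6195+76607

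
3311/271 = 3311/271= 12.22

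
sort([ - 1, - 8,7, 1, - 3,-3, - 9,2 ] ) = [ - 9,  -  8, - 3,  -  3 , - 1,1,2,7] 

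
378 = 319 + 59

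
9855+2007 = 11862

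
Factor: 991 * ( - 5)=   -  4955 = - 5^1*991^1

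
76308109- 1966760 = 74341349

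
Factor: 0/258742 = 0^1  =  0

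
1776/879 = 2+6/293 = 2.02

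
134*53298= 7141932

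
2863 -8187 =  - 5324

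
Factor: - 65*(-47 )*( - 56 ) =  - 2^3*5^1*7^1*13^1 * 47^1=- 171080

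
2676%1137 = 402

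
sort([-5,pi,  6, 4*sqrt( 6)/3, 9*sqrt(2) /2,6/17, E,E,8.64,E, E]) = [ - 5,6/17, E, E,E, E,pi, 4*sqrt( 6 )/3,6 , 9*sqrt(2 )/2,8.64 ]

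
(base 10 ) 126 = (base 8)176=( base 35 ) 3l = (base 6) 330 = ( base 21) 60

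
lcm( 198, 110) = 990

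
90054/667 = 90054/667 = 135.01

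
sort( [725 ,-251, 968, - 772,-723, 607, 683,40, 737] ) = [  -  772, - 723, - 251, 40, 607,683, 725, 737, 968] 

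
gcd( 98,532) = 14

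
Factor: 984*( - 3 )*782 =-2^4*3^2*17^1*23^1*41^1 = - 2308464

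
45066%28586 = 16480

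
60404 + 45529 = 105933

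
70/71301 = 70/71301 = 0.00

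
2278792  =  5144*443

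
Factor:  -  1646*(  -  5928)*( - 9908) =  - 96677191104 =- 2^6 * 3^1 * 13^1*19^1*823^1*2477^1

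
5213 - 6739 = -1526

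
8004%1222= 672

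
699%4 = 3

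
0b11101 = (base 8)35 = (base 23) 16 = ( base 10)29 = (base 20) 19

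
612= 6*102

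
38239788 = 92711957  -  54472169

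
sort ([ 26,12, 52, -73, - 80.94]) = [ - 80.94 ,-73,12 , 26,52]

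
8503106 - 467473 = 8035633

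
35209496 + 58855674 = 94065170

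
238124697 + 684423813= 922548510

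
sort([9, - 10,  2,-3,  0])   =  [ - 10, - 3, 0, 2,  9 ] 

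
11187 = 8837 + 2350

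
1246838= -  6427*( - 194)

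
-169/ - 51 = 169/51 = 3.31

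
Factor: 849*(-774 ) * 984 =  - 2^4*3^4 * 41^1*43^1*283^1=-646611984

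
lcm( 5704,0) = 0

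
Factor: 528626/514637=2^1*7^1*61^1 * 619^1 * 514637^( - 1) 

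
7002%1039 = 768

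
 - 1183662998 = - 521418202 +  - 662244796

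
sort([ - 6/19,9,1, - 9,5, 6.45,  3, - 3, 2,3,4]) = [ - 9, - 3,-6/19, 1,2,3,3, 4,5,6.45,9]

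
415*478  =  198370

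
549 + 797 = 1346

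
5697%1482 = 1251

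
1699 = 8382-6683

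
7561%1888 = 9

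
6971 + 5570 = 12541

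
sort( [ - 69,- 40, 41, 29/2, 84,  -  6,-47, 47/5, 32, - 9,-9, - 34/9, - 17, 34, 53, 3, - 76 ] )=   [ - 76, - 69 , - 47, - 40, - 17, - 9, - 9, - 6,-34/9, 3, 47/5, 29/2,32, 34 , 41, 53 , 84 ] 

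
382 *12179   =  4652378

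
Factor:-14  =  -2^1*7^1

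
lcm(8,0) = 0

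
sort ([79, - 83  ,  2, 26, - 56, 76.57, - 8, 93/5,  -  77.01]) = [- 83, - 77.01 ,- 56, - 8,2,93/5, 26, 76.57, 79 ] 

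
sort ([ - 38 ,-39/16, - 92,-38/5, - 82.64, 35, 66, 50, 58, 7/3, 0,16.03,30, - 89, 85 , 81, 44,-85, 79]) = [-92  ,-89 , - 85, - 82.64,-38,-38/5 ,-39/16, 0, 7/3,16.03, 30,35, 44,50 , 58, 66, 79,81, 85]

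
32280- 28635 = 3645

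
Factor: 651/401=3^1 * 7^1*31^1  *  401^(- 1 )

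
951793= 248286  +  703507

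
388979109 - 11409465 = 377569644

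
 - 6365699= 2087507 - 8453206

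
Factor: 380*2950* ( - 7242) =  - 2^4 * 3^1*5^3*17^1 * 19^1*59^1*71^1 = - 8118282000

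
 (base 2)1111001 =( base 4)1321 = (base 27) 4D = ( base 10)121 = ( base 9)144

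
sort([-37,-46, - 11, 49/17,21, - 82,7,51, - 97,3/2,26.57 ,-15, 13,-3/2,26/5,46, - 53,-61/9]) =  [-97, - 82,-53, - 46, -37, - 15, - 11, - 61/9,-3/2,3/2,49/17, 26/5,7,13,21,26.57,46 , 51]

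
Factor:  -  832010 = -2^1*5^1*19^1*29^1*151^1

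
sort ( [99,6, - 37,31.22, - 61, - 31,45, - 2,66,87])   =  [ - 61, - 37, - 31, - 2,6 , 31.22,45, 66 , 87, 99 ]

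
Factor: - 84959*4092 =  - 347652228= -2^2 * 3^1*7^1*11^1*31^1*53^1*229^1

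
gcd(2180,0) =2180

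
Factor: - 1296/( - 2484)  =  12/23 = 2^2 *3^1*23^( - 1 )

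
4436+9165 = 13601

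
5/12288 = 5/12288 = 0.00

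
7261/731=9+682/731 = 9.93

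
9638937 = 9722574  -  83637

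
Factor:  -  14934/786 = - 19  =  - 19^1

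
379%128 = 123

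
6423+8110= 14533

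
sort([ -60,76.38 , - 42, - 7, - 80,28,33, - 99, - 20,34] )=[- 99, - 80, - 60, - 42,-20,-7 , 28,33, 34, 76.38 ] 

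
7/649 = 7/649 = 0.01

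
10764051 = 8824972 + 1939079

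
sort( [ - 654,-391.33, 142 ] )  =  [-654 , - 391.33, 142 ] 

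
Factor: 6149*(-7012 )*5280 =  - 2^7 * 3^1*5^1*11^2*13^1*43^1*1753^1 = - 227656640640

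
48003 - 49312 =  - 1309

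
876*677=593052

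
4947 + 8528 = 13475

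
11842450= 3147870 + 8694580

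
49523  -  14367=35156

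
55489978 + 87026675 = 142516653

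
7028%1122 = 296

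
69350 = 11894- - 57456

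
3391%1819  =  1572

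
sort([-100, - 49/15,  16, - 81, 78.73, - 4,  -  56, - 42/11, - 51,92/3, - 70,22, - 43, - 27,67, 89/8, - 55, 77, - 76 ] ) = [-100, - 81, - 76, - 70 , - 56, - 55,-51, - 43, - 27, - 4, - 42/11, - 49/15,89/8,16, 22,92/3, 67, 77,78.73 ]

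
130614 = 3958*33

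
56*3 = 168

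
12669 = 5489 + 7180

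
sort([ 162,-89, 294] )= [-89,162,294]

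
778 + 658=1436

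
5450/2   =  2725 = 2725.00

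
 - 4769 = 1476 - 6245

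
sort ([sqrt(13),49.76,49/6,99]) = [sqrt( 13 ), 49/6,49.76,99] 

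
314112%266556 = 47556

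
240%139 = 101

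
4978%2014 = 950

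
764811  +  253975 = 1018786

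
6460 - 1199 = 5261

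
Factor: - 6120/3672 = -5/3=-3^( - 1)* 5^1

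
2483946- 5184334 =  - 2700388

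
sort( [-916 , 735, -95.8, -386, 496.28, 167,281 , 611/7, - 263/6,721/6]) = [ - 916, - 386,  -  95.8,  -  263/6, 611/7, 721/6, 167, 281,496.28, 735]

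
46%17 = 12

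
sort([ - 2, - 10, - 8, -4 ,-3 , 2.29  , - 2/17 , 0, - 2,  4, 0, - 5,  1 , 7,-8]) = [ - 10, - 8 , - 8 , - 5, - 4,- 3, - 2, - 2 , - 2/17,0,0,1,2.29, 4 , 7]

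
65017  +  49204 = 114221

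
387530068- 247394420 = 140135648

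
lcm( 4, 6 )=12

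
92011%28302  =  7105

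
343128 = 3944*87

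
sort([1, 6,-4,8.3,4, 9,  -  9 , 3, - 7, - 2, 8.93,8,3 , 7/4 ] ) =[ - 9, - 7, - 4,- 2,1,7/4, 3,3,4, 6, 8, 8.3, 8.93,9 ]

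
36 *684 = 24624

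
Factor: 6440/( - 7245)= - 8/9=   - 2^3*3^( - 2) 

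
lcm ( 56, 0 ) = 0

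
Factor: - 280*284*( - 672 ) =2^10*3^1*5^1*7^2*71^1= 53437440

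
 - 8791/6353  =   - 2 + 3915/6353  =  -1.38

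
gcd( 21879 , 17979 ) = 39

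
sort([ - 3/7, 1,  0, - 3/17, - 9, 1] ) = [ - 9,- 3/7, - 3/17,0 , 1,1] 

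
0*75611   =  0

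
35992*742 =26706064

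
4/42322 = 2/21161 = 0.00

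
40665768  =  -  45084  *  ( - 902)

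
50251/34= 1477 + 33/34 = 1477.97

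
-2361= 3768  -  6129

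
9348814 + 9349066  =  18697880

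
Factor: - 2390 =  - 2^1*5^1*239^1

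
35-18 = 17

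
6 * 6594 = 39564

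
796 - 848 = - 52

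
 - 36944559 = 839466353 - 876410912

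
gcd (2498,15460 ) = 2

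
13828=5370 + 8458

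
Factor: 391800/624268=2^1*3^1*5^2*239^(-1 ) = 150/239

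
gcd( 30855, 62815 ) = 85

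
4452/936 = 371/78=4.76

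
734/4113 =734/4113 = 0.18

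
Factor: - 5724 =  - 2^2 * 3^3*53^1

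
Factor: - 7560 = -2^3* 3^3*5^1*7^1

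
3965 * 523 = 2073695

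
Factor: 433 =433^1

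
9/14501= 9/14501  =  0.00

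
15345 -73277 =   -  57932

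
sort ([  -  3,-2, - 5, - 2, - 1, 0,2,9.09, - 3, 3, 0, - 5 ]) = [ - 5, - 5, - 3, - 3 , - 2, - 2, - 1, 0, 0,2, 3,9.09 ] 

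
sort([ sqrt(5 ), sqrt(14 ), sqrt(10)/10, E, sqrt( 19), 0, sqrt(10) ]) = [ 0,  sqrt(10)/10 , sqrt( 5),  E, sqrt(10 ),sqrt ( 14), sqrt(19 ) ]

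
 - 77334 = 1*( - 77334 ) 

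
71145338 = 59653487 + 11491851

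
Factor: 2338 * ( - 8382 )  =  -2^2*3^1*7^1 * 11^1* 127^1 * 167^1 = -19597116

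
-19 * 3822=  - 72618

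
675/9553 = 675/9553 = 0.07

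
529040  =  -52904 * (- 10)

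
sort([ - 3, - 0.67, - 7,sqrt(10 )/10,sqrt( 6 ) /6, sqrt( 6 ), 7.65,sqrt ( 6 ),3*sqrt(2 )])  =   [ - 7,-3, - 0.67,sqrt (10)/10,sqrt(6)/6,sqrt(6), sqrt( 6 ), 3*sqrt( 2) , 7.65]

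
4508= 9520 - 5012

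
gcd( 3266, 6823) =1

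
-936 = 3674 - 4610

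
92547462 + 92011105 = 184558567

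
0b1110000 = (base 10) 112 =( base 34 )3A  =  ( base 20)5C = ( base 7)220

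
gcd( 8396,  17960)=4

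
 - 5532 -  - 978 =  - 4554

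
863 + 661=1524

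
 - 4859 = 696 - 5555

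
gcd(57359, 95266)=1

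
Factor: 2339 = 2339^1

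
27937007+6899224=34836231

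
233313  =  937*249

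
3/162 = 1/54= 0.02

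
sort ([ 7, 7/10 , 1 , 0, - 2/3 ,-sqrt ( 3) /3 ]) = [ - 2/3 ,-sqrt ( 3)/3,0 , 7/10,1, 7]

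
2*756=1512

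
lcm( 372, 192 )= 5952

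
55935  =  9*6215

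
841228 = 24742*34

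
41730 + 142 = 41872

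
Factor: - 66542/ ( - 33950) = 5^( - 2)* 7^2 = 49/25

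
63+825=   888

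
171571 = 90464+81107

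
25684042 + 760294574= 785978616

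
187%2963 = 187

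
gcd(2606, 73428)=2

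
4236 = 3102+1134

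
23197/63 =23197/63 = 368.21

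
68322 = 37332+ 30990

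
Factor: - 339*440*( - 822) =122609520 = 2^4*3^2 *5^1*11^1*113^1*137^1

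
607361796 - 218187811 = 389173985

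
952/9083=952/9083 = 0.10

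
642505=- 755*( - 851)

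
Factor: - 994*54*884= -2^4*3^3*7^1*13^1*17^1*71^1 =- 47449584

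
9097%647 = 39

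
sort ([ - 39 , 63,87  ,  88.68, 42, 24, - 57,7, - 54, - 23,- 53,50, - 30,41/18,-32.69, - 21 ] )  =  [ - 57,-54 , -53,-39,-32.69, - 30, - 23, -21,41/18,7,24,42,50,63, 87,88.68 ]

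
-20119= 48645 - 68764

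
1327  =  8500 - 7173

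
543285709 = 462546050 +80739659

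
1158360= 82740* 14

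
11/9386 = 11/9386=0.00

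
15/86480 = 3/17296  =  0.00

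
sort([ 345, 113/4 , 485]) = [ 113/4,  345,485] 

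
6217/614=6217/614  =  10.13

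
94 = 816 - 722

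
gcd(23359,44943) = 71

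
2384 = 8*298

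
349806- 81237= 268569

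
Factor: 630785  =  5^1 * 17^1 * 41^1*181^1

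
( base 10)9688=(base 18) 1BG4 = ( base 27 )D7M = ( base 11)7308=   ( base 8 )22730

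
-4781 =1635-6416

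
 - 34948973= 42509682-77458655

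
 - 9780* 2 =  - 19560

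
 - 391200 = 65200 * (-6 ) 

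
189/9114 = 9/434 = 0.02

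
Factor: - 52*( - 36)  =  1872 = 2^4*3^2*13^1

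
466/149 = 466/149 = 3.13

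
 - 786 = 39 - 825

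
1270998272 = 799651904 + 471346368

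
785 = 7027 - 6242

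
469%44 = 29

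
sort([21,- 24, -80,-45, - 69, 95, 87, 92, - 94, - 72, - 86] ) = [-94,  -  86, - 80,  -  72, - 69, - 45,  -  24,21 , 87 , 92,95]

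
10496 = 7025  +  3471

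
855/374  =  855/374 = 2.29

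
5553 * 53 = 294309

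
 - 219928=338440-558368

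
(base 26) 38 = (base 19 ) 4a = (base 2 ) 1010110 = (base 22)3K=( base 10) 86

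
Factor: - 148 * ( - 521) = 2^2*37^1 *521^1 = 77108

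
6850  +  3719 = 10569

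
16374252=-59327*(-276)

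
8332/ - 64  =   - 2083/16 = - 130.19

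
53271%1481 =1436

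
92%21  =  8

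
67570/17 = 67570/17 = 3974.71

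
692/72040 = 173/18010 =0.01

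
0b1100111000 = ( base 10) 824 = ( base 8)1470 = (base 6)3452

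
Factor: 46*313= 14398 = 2^1*23^1*313^1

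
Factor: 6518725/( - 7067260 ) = -1303745/1413452  =  -  2^ (  -  2 ) * 5^1 * 239^1 * 449^( - 1 )*787^ ( - 1)*1091^1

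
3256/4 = 814 =814.00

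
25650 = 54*475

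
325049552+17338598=342388150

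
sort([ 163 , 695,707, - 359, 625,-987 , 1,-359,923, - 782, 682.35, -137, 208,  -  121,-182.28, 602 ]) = [- 987,-782, - 359, - 359, - 182.28,  -  137,-121, 1, 163 , 208,602, 625, 682.35,695, 707, 923 ] 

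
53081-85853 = -32772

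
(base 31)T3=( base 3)1020102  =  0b1110000110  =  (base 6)4102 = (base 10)902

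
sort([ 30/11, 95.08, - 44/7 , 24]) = [ - 44/7 , 30/11, 24, 95.08 ] 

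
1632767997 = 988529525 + 644238472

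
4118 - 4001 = 117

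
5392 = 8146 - 2754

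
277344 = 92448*3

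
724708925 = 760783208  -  36074283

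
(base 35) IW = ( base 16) 296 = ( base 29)mo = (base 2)1010010110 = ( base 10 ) 662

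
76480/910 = 7648/91 = 84.04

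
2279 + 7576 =9855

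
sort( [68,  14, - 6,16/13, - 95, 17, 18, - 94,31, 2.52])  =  [ - 95,-94, - 6,16/13, 2.52,14, 17, 18,  31 , 68 ]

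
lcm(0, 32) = 0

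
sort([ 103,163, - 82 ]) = [  -  82, 103,163]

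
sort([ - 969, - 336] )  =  [  -  969, - 336]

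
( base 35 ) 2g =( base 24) 3E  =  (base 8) 126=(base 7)152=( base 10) 86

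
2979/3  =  993 = 993.00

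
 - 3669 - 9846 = -13515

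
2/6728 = 1/3364 =0.00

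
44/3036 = 1/69 = 0.01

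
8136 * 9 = 73224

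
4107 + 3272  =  7379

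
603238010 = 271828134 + 331409876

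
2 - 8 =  - 6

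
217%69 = 10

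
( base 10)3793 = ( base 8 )7321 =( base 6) 25321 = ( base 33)3FV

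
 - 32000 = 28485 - 60485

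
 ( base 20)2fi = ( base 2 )10001011110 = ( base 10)1118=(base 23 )22E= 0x45e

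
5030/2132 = 2  +  383/1066 = 2.36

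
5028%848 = 788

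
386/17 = 386/17 = 22.71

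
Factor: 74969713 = 7^1*13^1*823843^1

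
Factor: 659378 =2^1*439^1*751^1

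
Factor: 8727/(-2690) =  - 2^(  -  1)*3^1*5^(-1)*269^( - 1 )* 2909^1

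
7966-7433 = 533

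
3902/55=70 + 52/55=70.95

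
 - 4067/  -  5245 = 4067/5245 = 0.78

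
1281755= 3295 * 389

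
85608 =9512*9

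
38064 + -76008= -37944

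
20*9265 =185300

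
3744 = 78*48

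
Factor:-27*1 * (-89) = 3^3*89^1 = 2403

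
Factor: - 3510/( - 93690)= 13^1 * 347^ ( - 1) = 13/347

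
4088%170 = 8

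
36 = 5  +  31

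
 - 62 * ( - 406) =25172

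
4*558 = 2232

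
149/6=24 + 5/6 = 24.83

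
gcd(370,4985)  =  5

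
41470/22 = 1885 = 1885.00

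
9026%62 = 36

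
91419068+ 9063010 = 100482078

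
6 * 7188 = 43128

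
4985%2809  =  2176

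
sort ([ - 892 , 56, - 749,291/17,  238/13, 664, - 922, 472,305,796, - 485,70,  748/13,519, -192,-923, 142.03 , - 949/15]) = [ - 923, - 922 , - 892, - 749, - 485 , - 192, - 949/15, 291/17,  238/13 , 56,748/13 , 70,142.03,305  ,  472 , 519,  664, 796]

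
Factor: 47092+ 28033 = 75125   =  5^3*601^1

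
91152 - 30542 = 60610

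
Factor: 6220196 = 2^2* 397^1*3917^1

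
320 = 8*40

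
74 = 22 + 52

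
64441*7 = 451087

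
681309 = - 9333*( - 73 )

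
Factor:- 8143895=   -  5^1*1628779^1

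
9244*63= 582372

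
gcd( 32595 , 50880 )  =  795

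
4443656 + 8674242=13117898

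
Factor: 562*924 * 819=425296872=2^3*3^3 * 7^2*11^1*13^1*281^1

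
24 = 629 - 605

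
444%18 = 12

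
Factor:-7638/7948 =-2^( - 1 )*3^1*19^1*67^1 * 1987^(- 1 ) =- 3819/3974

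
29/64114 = 29/64114= 0.00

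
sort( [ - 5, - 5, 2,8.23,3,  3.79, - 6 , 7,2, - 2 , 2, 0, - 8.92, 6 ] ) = [ - 8.92,  -  6, - 5,  -  5,-2,0, 2,  2, 2, 3, 3.79,6, 7, 8.23]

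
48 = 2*24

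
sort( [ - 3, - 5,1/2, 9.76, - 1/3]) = [ - 5, - 3, - 1/3,1/2, 9.76] 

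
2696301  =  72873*37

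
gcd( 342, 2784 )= 6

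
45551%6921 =4025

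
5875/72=5875/72=81.60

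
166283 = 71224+95059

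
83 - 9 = 74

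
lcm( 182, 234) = 1638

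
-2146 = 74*( - 29)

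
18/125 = 18/125   =  0.14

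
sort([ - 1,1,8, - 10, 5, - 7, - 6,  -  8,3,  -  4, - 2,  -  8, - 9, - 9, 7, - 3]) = [ - 10,-9, - 9, -8,-8, - 7,- 6, - 4 , - 3,  -  2 , - 1,1, 3,5, 7,  8 ] 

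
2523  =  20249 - 17726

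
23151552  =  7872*2941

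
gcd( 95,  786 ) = 1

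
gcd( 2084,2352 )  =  4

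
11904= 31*384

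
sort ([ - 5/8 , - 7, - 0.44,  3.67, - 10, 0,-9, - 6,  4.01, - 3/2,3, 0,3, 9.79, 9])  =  [ - 10,  -  9, - 7,- 6,  -  3/2, - 5/8,-0.44,0,0, 3,3, 3.67,4.01, 9 , 9.79]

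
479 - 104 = 375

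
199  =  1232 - 1033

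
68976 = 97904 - 28928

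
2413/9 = 2413/9 = 268.11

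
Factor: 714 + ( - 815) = -101 = - 101^1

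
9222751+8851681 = 18074432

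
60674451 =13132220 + 47542231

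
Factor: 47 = 47^1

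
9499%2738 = 1285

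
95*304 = 28880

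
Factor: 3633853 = 3633853^1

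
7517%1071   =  20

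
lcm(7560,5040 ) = 15120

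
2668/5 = 2668/5 = 533.60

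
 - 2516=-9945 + 7429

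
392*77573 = 30408616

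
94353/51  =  1850 + 1/17 =1850.06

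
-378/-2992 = 189/1496 = 0.13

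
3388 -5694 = -2306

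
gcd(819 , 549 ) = 9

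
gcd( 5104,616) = 88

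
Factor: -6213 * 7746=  - 48125898 = - 2^1*3^2*19^1*109^1*  1291^1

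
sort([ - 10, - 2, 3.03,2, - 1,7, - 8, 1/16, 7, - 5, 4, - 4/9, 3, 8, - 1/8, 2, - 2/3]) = [ - 10, - 8, - 5,  -  2, - 1, - 2/3,-4/9, - 1/8, 1/16,  2, 2,  3, 3.03, 4,7,7,8]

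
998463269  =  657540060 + 340923209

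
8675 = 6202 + 2473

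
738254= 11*67114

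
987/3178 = 141/454  =  0.31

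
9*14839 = 133551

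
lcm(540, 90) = 540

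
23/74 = 23/74 = 0.31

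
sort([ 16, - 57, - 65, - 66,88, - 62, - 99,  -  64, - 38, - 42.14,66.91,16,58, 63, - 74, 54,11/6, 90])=[  -  99, - 74, - 66, - 65, -64, - 62, - 57 , - 42.14, - 38 , 11/6, 16,16,54,58, 63,66.91,88,90]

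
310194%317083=310194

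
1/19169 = 1/19169 = 0.00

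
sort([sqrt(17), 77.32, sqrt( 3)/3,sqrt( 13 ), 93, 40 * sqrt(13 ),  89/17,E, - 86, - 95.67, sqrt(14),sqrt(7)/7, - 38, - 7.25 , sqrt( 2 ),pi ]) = [- 95.67, - 86, - 38 , - 7.25,sqrt( 7) /7,sqrt( 3)/3,sqrt(  2),E,pi, sqrt(13 ),sqrt(14),sqrt( 17),89/17 , 77.32,93,  40* sqrt(13)]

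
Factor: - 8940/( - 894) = 2^1*5^1=10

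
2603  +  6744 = 9347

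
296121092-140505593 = 155615499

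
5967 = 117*51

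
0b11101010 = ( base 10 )234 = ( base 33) 73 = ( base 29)82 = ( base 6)1030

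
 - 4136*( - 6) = 24816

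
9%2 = 1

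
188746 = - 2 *( -94373 ) 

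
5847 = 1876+3971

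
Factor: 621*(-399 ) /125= - 3^4*5^( - 3)*7^1*19^1*23^1 = -247779/125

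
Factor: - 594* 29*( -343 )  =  2^1*3^3* 7^3*11^1*29^1= 5908518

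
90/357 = 30/119 = 0.25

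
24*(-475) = -11400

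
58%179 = 58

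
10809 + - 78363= - 67554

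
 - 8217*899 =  - 7387083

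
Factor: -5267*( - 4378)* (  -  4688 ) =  - 108100245088 = -2^5 *11^1*23^1*199^1*229^1*293^1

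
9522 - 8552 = 970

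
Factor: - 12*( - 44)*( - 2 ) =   -  2^5*3^1*11^1=- 1056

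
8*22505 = 180040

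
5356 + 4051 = 9407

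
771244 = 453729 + 317515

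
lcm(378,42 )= 378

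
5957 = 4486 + 1471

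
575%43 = 16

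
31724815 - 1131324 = 30593491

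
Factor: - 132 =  - 2^2* 3^1 * 11^1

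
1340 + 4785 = 6125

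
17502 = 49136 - 31634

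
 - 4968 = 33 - 5001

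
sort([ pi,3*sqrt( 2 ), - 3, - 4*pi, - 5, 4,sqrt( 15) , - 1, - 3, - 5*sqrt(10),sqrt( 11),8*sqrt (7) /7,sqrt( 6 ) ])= [ - 5*sqrt( 10 ), - 4*pi, - 5,  -  3, - 3, - 1,sqrt( 6),8*sqrt( 7 )/7, pi, sqrt(11), sqrt( 15), 4,3* sqrt( 2 ) ]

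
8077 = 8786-709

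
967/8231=967/8231 =0.12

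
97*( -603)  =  -58491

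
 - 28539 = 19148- 47687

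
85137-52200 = 32937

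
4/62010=2/31005= 0.00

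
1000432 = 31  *32272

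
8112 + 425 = 8537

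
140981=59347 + 81634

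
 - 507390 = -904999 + 397609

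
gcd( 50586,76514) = 2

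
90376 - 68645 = 21731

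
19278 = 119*162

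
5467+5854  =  11321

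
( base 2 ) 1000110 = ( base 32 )26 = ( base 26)2I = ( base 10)70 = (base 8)106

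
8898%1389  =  564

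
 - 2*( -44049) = 88098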